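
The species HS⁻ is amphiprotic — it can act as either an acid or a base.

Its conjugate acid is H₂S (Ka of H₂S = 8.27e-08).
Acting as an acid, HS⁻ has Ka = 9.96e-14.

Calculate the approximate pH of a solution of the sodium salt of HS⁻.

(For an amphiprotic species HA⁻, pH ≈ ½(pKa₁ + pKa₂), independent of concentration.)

pKa₁ = -log(8.27e-08) = 7.08; pKa₂ = -log(9.96e-14) = 13.00. For an amphiprotic species, pH ≈ ½(pKa₁ + pKa₂) = ½(7.08 + 13.00) = 10.04.

pH = 10.04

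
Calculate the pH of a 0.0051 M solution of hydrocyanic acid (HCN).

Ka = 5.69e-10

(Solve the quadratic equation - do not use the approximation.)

x² + Ka×x - Ka×C = 0. Using quadratic formula: [H⁺] = 1.7032e-06

pH = 5.77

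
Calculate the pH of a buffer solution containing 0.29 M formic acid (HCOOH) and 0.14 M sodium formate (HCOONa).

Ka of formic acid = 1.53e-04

pKa = -log(1.53e-04) = 3.82. pH = pKa + log([A⁻]/[HA]) = 3.82 + log(0.14/0.29)

pH = 3.50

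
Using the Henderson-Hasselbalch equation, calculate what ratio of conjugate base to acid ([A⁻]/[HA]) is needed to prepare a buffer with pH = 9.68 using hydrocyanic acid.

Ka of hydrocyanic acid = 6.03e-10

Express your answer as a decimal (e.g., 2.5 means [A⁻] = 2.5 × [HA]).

pKa = -log(6.03e-10) = 9.2197. pH = pKa + log([A⁻]/[HA]), so log([A⁻]/[HA]) = pH − pKa = 9.68 − 9.2197 = 0.4603. [A⁻]/[HA] = 10^(0.4603) = 2.89

[A⁻]/[HA] = 2.89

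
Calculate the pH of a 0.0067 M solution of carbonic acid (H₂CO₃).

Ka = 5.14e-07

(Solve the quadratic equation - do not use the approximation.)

x² + Ka×x - Ka×C = 0. Using quadratic formula: [H⁺] = 5.8427e-05

pH = 4.23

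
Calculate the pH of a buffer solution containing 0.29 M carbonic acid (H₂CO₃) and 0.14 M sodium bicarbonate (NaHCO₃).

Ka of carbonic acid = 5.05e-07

pKa = -log(5.05e-07) = 6.30. pH = pKa + log([A⁻]/[HA]) = 6.30 + log(0.14/0.29)

pH = 5.98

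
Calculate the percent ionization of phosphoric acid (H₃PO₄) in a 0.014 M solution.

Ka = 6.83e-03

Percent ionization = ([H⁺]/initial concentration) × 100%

Using Ka equilibrium: x² + Ka×x - Ka×C = 0. Solving: [H⁺] = 6.9427e-03. Percent = (6.9427e-03/0.014) × 100

Percent ionization = 49.6%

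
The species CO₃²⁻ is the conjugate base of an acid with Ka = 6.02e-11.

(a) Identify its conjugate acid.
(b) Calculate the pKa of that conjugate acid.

(a) The conjugate acid is formed by adding one H⁺ to CO₃²⁻, giving HCO₃⁻. (b) pKa = -log(Ka) = -log(6.02e-11) = 10.22.

Conjugate acid: HCO₃⁻; pK_a = 10.22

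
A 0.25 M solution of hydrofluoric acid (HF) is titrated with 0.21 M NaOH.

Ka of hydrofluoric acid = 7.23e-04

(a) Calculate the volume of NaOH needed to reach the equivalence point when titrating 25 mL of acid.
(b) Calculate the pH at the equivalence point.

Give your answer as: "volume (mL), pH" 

moles acid = 0.25 × 25/1000 = 0.00625 mol; V_base = moles/0.21 × 1000 = 29.8 mL. At equivalence only the conjugate base is present: [A⁻] = 0.00625/0.055 = 1.1413e-01 M. Kb = Kw/Ka = 1.38e-11; [OH⁻] = √(Kb × [A⁻]) = 1.2564e-06; pOH = 5.90; pH = 14 - pOH = 8.10.

V = 29.8 mL, pH = 8.10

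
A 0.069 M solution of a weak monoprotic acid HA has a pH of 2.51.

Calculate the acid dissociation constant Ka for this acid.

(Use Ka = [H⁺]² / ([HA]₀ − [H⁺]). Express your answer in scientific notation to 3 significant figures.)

[H⁺] = 10^(−pH) = 10^(−2.51) = 3.090e-03 M. For HA ⇌ H⁺ + A⁻, Ka = [H⁺][A⁻]/[HA] = [H⁺]² / ([HA]₀ − [H⁺]) = (3.090e-03)² / (0.069 − 3.090e-03) = 1.45e-04.

K_a = 1.45e-04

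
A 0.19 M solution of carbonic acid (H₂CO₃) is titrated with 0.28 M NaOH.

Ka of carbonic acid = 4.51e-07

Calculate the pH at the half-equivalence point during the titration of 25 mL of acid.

At half-equivalence [HA] = [A⁻], so Henderson-Hasselbalch gives pH = pKa = -log(4.51e-07) = 6.35.

pH = pKa = 6.35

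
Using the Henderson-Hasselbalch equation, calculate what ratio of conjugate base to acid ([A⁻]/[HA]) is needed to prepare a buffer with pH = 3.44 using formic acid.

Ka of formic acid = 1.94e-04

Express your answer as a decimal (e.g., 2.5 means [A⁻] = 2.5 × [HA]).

pKa = -log(1.94e-04) = 3.7122. pH = pKa + log([A⁻]/[HA]), so log([A⁻]/[HA]) = pH − pKa = 3.44 − 3.7122 = -0.2722. [A⁻]/[HA] = 10^(-0.2722) = 0.534

[A⁻]/[HA] = 0.534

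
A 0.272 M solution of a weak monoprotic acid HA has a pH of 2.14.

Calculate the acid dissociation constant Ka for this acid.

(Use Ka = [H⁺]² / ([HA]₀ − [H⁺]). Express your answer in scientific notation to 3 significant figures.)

[H⁺] = 10^(−pH) = 10^(−2.14) = 7.244e-03 M. For HA ⇌ H⁺ + A⁻, Ka = [H⁺][A⁻]/[HA] = [H⁺]² / ([HA]₀ − [H⁺]) = (7.244e-03)² / (0.272 − 7.244e-03) = 1.98e-04.

K_a = 1.98e-04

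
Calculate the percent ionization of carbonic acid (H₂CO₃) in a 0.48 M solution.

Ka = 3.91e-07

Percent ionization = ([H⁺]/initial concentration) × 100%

Using Ka equilibrium: x² + Ka×x - Ka×C = 0. Solving: [H⁺] = 4.3303e-04. Percent = (4.3303e-04/0.48) × 100

Percent ionization = 0.0902%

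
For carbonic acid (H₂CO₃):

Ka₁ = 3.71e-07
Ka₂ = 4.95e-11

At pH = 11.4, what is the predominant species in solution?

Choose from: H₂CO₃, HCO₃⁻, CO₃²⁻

pKa₁ = 6.43, pKa₂ = 10.31. For a polyprotic acid the predominant species crosses at each pKa: below pKa_n the protonated form dominates, above it the deprotonated form does. At pH = 11.4, the predominant species is CO₃²⁻.

CO₃²⁻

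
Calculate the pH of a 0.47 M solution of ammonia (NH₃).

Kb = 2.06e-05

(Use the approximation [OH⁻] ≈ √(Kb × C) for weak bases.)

[OH⁻] = √(Kb × C) = √(2.06e-05 × 0.47) = 3.1116e-03. pOH = 2.51, pH = 14 - pOH

pH = 11.49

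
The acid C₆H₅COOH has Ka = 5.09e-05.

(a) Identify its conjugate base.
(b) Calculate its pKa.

(a) The conjugate base is formed by removing one H⁺ from C₆H₅COOH, giving C₆H₅COO⁻. (b) pKa = -log(Ka) = -log(5.09e-05) = 4.29.

Conjugate base: C₆H₅COO⁻; pK_a = 4.29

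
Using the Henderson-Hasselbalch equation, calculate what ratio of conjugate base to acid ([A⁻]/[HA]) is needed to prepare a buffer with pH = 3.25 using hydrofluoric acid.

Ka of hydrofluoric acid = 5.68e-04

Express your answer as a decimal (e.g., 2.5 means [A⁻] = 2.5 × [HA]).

pKa = -log(5.68e-04) = 3.2457. pH = pKa + log([A⁻]/[HA]), so log([A⁻]/[HA]) = pH − pKa = 3.25 − 3.2457 = 0.0043. [A⁻]/[HA] = 10^(0.0043) = 1.01

[A⁻]/[HA] = 1.01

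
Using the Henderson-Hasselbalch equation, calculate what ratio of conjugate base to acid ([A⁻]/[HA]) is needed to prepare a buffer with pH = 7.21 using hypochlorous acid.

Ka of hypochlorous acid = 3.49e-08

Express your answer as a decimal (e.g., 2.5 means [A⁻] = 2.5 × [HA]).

pKa = -log(3.49e-08) = 7.4572. pH = pKa + log([A⁻]/[HA]), so log([A⁻]/[HA]) = pH − pKa = 7.21 − 7.4572 = -0.2472. [A⁻]/[HA] = 10^(-0.2472) = 0.566

[A⁻]/[HA] = 0.566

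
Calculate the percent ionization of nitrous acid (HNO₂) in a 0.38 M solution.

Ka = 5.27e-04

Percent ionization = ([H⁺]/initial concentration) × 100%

Using Ka equilibrium: x² + Ka×x - Ka×C = 0. Solving: [H⁺] = 1.3890e-02. Percent = (1.3890e-02/0.38) × 100

Percent ionization = 3.66%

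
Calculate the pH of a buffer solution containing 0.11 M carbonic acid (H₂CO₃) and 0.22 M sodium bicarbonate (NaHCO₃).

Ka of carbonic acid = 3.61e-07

pKa = -log(3.61e-07) = 6.44. pH = pKa + log([A⁻]/[HA]) = 6.44 + log(0.22/0.11)

pH = 6.74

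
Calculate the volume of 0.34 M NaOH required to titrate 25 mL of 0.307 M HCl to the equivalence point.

At equivalence: moles acid = moles base. moles HCl = 0.307 × 25/1000 = 0.007675 mol. V_base = moles / 0.34 × 1000 = 22.6 mL.

V_{base} = 22.6 mL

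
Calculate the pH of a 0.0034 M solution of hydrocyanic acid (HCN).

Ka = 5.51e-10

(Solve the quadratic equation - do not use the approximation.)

x² + Ka×x - Ka×C = 0. Using quadratic formula: [H⁺] = 1.3684e-06

pH = 5.86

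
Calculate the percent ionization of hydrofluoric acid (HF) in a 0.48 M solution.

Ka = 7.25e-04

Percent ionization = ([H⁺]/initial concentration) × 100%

Using Ka equilibrium: x² + Ka×x - Ka×C = 0. Solving: [H⁺] = 1.8296e-02. Percent = (1.8296e-02/0.48) × 100

Percent ionization = 3.81%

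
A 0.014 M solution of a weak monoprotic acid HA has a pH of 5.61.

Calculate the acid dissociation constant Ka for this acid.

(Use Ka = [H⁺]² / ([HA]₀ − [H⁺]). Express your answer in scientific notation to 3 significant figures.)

[H⁺] = 10^(−pH) = 10^(−5.61) = 2.455e-06 M. For HA ⇌ H⁺ + A⁻, Ka = [H⁺][A⁻]/[HA] = [H⁺]² / ([HA]₀ − [H⁺]) = (2.455e-06)² / (0.014 − 2.455e-06) = 4.30e-10.

K_a = 4.30e-10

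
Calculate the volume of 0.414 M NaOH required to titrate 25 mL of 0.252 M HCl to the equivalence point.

At equivalence: moles acid = moles base. moles HCl = 0.252 × 25/1000 = 0.0063 mol. V_base = moles / 0.414 × 1000 = 15.2 mL.

V_{base} = 15.2 mL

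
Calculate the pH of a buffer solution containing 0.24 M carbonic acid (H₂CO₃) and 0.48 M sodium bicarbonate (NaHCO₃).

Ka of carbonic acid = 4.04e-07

pKa = -log(4.04e-07) = 6.39. pH = pKa + log([A⁻]/[HA]) = 6.39 + log(0.48/0.24)

pH = 6.69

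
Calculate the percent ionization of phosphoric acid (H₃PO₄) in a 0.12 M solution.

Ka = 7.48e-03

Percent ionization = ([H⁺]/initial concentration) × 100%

Using Ka equilibrium: x² + Ka×x - Ka×C = 0. Solving: [H⁺] = 2.6453e-02. Percent = (2.6453e-02/0.12) × 100

Percent ionization = 22%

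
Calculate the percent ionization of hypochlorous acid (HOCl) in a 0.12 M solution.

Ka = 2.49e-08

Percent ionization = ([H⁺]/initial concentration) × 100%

Using Ka equilibrium: x² + Ka×x - Ka×C = 0. Solving: [H⁺] = 5.4650e-05. Percent = (5.4650e-05/0.12) × 100

Percent ionization = 0.0455%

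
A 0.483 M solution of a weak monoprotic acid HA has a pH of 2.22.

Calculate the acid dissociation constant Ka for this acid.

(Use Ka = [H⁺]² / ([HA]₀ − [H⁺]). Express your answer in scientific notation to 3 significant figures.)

[H⁺] = 10^(−pH) = 10^(−2.22) = 6.026e-03 M. For HA ⇌ H⁺ + A⁻, Ka = [H⁺][A⁻]/[HA] = [H⁺]² / ([HA]₀ − [H⁺]) = (6.026e-03)² / (0.483 − 6.026e-03) = 7.61e-05.

K_a = 7.61e-05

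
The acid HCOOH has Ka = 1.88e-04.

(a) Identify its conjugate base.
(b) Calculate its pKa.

(a) The conjugate base is formed by removing one H⁺ from HCOOH, giving HCOO⁻. (b) pKa = -log(Ka) = -log(1.88e-04) = 3.73.

Conjugate base: HCOO⁻; pK_a = 3.73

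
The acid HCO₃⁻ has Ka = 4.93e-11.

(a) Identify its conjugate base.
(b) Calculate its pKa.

(a) The conjugate base is formed by removing one H⁺ from HCO₃⁻, giving CO₃²⁻. (b) pKa = -log(Ka) = -log(4.93e-11) = 10.31.

Conjugate base: CO₃²⁻; pK_a = 10.31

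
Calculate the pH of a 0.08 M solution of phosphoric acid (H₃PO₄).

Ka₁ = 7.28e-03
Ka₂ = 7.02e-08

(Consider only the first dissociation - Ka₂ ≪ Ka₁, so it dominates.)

First dissociation dominates. From Ka₁ = [H⁺][HA⁻]/[H₂A], x² + Ka₁·x − Ka₁·C = 0 with C = 0.08 M and Ka₁ = 7.28e-03. Solving: [H⁺] = (−Ka₁ + √(Ka₁² + 4·Ka₁·C)) / 2 = 2.0766e-02 M. pH = -log(2.0766e-02) = 1.68.

pH = 1.68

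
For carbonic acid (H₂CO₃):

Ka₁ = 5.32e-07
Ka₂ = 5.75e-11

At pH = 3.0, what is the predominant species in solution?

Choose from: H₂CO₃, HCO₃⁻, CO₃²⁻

pKa₁ = 6.27, pKa₂ = 10.24. For a polyprotic acid the predominant species crosses at each pKa: below pKa_n the protonated form dominates, above it the deprotonated form does. At pH = 3.0, the predominant species is H₂CO₃.

H₂CO₃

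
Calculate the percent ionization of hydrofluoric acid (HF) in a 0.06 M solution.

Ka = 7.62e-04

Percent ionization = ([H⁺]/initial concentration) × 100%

Using Ka equilibrium: x² + Ka×x - Ka×C = 0. Solving: [H⁺] = 6.3914e-03. Percent = (6.3914e-03/0.06) × 100

Percent ionization = 10.7%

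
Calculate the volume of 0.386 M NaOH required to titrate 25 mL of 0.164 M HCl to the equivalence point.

At equivalence: moles acid = moles base. moles HCl = 0.164 × 25/1000 = 0.0041 mol. V_base = moles / 0.386 × 1000 = 10.6 mL.

V_{base} = 10.6 mL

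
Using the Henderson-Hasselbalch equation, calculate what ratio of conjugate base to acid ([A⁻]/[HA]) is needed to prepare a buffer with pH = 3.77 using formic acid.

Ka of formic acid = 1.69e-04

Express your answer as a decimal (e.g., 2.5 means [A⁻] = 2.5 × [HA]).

pKa = -log(1.69e-04) = 3.7721. pH = pKa + log([A⁻]/[HA]), so log([A⁻]/[HA]) = pH − pKa = 3.77 − 3.7721 = -0.0021. [A⁻]/[HA] = 10^(-0.0021) = 0.995

[A⁻]/[HA] = 0.995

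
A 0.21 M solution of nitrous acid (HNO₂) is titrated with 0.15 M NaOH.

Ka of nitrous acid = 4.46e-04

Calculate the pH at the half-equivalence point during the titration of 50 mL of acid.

At half-equivalence [HA] = [A⁻], so Henderson-Hasselbalch gives pH = pKa = -log(4.46e-04) = 3.35.

pH = pKa = 3.35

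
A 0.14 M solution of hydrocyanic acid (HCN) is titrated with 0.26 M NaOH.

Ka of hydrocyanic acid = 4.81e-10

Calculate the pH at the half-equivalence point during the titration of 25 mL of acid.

At half-equivalence [HA] = [A⁻], so Henderson-Hasselbalch gives pH = pKa = -log(4.81e-10) = 9.32.

pH = pKa = 9.32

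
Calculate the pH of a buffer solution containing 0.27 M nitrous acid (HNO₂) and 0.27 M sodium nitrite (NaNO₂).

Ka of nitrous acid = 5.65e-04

pKa = -log(5.65e-04) = 3.25. pH = pKa + log([A⁻]/[HA]) = 3.25 + log(0.27/0.27)

pH = 3.25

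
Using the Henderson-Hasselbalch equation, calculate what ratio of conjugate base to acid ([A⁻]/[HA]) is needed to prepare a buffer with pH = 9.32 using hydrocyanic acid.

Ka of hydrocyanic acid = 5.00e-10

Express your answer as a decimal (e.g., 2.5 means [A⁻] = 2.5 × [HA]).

pKa = -log(5.00e-10) = 9.3010. pH = pKa + log([A⁻]/[HA]), so log([A⁻]/[HA]) = pH − pKa = 9.32 − 9.3010 = 0.0190. [A⁻]/[HA] = 10^(0.0190) = 1.04

[A⁻]/[HA] = 1.04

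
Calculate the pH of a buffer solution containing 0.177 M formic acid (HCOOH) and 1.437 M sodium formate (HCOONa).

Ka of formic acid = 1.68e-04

pKa = -log(1.68e-04) = 3.77. pH = pKa + log([A⁻]/[HA]) = 3.77 + log(1.437/0.177)

pH = 4.68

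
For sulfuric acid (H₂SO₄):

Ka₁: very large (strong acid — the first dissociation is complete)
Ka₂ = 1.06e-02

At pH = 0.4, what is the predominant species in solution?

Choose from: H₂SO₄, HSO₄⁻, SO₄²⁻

The first dissociation is complete, so H₂SO₄ itself is never the predominant species in water; pKa₂ = -log(1.06e-02) = 1.97. For a polyprotic acid the predominant species crosses at each pKa: below pKa_n the protonated form dominates, above it the deprotonated form does. At pH = 0.4, the predominant species is HSO₄⁻.

HSO₄⁻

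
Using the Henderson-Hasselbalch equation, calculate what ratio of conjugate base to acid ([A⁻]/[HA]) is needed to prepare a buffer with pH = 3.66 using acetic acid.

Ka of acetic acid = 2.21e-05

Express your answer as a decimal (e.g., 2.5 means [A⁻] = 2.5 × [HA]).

pKa = -log(2.21e-05) = 4.6556. pH = pKa + log([A⁻]/[HA]), so log([A⁻]/[HA]) = pH − pKa = 3.66 − 4.6556 = -0.9956. [A⁻]/[HA] = 10^(-0.9956) = 0.101

[A⁻]/[HA] = 0.101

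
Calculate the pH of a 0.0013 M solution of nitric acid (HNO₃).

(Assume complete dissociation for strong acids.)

[H⁺] = 0.0013 M for strong acid. pH = -log[H⁺] = -log(0.0013)

pH = 2.89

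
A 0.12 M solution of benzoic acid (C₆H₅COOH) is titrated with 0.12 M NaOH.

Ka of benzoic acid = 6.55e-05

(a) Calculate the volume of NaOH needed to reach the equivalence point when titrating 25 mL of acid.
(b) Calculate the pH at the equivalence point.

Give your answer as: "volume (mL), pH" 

moles acid = 0.12 × 25/1000 = 0.003 mol; V_base = moles/0.12 × 1000 = 25.0 mL. At equivalence only the conjugate base is present: [A⁻] = 0.003/0.050 = 6.0000e-02 M. Kb = Kw/Ka = 1.53e-10; [OH⁻] = √(Kb × [A⁻]) = 3.0266e-06; pOH = 5.52; pH = 14 - pOH = 8.48.

V = 25.0 mL, pH = 8.48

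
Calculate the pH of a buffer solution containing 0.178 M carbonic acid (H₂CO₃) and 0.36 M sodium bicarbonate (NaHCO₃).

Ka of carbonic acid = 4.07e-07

pKa = -log(4.07e-07) = 6.39. pH = pKa + log([A⁻]/[HA]) = 6.39 + log(0.36/0.178)

pH = 6.70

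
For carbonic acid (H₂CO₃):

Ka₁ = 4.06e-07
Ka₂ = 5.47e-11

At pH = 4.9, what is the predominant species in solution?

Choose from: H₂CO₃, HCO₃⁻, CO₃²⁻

pKa₁ = 6.39, pKa₂ = 10.26. For a polyprotic acid the predominant species crosses at each pKa: below pKa_n the protonated form dominates, above it the deprotonated form does. At pH = 4.9, the predominant species is H₂CO₃.

H₂CO₃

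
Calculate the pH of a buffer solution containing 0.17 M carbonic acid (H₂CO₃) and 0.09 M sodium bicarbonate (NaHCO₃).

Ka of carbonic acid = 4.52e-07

pKa = -log(4.52e-07) = 6.34. pH = pKa + log([A⁻]/[HA]) = 6.34 + log(0.09/0.17)

pH = 6.07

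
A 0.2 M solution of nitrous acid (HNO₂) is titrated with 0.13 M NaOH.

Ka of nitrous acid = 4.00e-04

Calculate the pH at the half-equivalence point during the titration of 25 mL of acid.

At half-equivalence [HA] = [A⁻], so Henderson-Hasselbalch gives pH = pKa = -log(4.00e-04) = 3.40.

pH = pKa = 3.40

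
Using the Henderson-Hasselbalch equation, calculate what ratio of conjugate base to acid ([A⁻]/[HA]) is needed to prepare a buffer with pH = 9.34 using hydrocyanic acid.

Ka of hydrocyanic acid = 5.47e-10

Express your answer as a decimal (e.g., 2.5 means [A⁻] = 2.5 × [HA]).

pKa = -log(5.47e-10) = 9.2620. pH = pKa + log([A⁻]/[HA]), so log([A⁻]/[HA]) = pH − pKa = 9.34 − 9.2620 = 0.0780. [A⁻]/[HA] = 10^(0.0780) = 1.20

[A⁻]/[HA] = 1.20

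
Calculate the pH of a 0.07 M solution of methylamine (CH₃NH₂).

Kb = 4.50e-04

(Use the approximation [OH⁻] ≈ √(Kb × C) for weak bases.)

[OH⁻] = √(Kb × C) = √(4.50e-04 × 0.07) = 5.6125e-03. pOH = 2.25, pH = 14 - pOH

pH = 11.75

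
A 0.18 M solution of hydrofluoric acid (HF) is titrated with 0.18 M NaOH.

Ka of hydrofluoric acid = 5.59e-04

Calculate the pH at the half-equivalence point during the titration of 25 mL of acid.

At half-equivalence [HA] = [A⁻], so Henderson-Hasselbalch gives pH = pKa = -log(5.59e-04) = 3.25.

pH = pKa = 3.25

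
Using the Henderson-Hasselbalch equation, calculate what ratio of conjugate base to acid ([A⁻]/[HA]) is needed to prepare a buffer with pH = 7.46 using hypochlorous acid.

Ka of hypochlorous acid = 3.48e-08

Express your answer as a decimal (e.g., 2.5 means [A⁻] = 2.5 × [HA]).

pKa = -log(3.48e-08) = 7.4584. pH = pKa + log([A⁻]/[HA]), so log([A⁻]/[HA]) = pH − pKa = 7.46 − 7.4584 = 0.0016. [A⁻]/[HA] = 10^(0.0016) = 1.00

[A⁻]/[HA] = 1.00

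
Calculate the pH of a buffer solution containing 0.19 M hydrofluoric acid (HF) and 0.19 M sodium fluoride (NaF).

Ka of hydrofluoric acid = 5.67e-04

pKa = -log(5.67e-04) = 3.25. pH = pKa + log([A⁻]/[HA]) = 3.25 + log(0.19/0.19)

pH = 3.25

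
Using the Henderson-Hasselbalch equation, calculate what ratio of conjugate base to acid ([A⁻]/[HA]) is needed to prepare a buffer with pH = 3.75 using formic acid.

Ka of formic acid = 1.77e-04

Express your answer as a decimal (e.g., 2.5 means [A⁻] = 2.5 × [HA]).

pKa = -log(1.77e-04) = 3.7520. pH = pKa + log([A⁻]/[HA]), so log([A⁻]/[HA]) = pH − pKa = 3.75 − 3.7520 = -0.0020. [A⁻]/[HA] = 10^(-0.0020) = 0.995

[A⁻]/[HA] = 0.995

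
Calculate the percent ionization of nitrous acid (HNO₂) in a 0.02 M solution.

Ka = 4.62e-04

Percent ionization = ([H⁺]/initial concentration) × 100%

Using Ka equilibrium: x² + Ka×x - Ka×C = 0. Solving: [H⁺] = 2.8175e-03. Percent = (2.8175e-03/0.02) × 100

Percent ionization = 14.1%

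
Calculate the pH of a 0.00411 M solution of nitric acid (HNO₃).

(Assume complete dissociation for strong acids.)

[H⁺] = 0.00411 M for strong acid. pH = -log[H⁺] = -log(0.00411)

pH = 2.39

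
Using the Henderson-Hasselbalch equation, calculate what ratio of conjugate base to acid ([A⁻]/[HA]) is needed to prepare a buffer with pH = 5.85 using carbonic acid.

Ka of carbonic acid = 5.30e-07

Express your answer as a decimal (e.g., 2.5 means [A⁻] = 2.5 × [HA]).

pKa = -log(5.30e-07) = 6.2757. pH = pKa + log([A⁻]/[HA]), so log([A⁻]/[HA]) = pH − pKa = 5.85 − 6.2757 = -0.4257. [A⁻]/[HA] = 10^(-0.4257) = 0.375

[A⁻]/[HA] = 0.375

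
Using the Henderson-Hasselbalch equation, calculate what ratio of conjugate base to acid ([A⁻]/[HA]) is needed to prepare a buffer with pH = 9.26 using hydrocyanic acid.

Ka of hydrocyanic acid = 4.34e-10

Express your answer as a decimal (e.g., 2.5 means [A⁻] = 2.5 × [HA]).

pKa = -log(4.34e-10) = 9.3625. pH = pKa + log([A⁻]/[HA]), so log([A⁻]/[HA]) = pH − pKa = 9.26 − 9.3625 = -0.1025. [A⁻]/[HA] = 10^(-0.1025) = 0.790

[A⁻]/[HA] = 0.790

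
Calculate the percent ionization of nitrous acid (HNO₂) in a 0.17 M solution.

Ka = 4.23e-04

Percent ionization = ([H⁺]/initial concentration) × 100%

Using Ka equilibrium: x² + Ka×x - Ka×C = 0. Solving: [H⁺] = 8.2711e-03. Percent = (8.2711e-03/0.17) × 100

Percent ionization = 4.87%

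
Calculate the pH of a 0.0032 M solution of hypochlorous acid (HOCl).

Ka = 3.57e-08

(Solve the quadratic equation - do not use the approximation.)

x² + Ka×x - Ka×C = 0. Using quadratic formula: [H⁺] = 1.0670e-05

pH = 4.97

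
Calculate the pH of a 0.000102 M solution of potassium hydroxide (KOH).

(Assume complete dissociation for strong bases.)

[OH⁻] = 0.000102 M for strong base. pOH = -log[OH⁻] = 3.99, pH = 14 - pOH

pH = 10.01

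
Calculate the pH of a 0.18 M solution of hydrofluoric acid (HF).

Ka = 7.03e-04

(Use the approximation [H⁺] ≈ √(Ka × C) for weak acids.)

[H⁺] = √(Ka × C) = √(7.03e-04 × 0.18) = 1.1249e-02. pH = -log(1.1249e-02)

pH = 1.95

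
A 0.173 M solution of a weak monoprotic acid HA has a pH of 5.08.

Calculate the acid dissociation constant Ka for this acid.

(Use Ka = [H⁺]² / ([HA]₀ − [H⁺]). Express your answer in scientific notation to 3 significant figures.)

[H⁺] = 10^(−pH) = 10^(−5.08) = 8.318e-06 M. For HA ⇌ H⁺ + A⁻, Ka = [H⁺][A⁻]/[HA] = [H⁺]² / ([HA]₀ − [H⁺]) = (8.318e-06)² / (0.173 − 8.318e-06) = 4.00e-10.

K_a = 4.00e-10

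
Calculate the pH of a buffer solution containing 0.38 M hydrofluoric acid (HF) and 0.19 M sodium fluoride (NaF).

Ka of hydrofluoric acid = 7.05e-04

pKa = -log(7.05e-04) = 3.15. pH = pKa + log([A⁻]/[HA]) = 3.15 + log(0.19/0.38)

pH = 2.85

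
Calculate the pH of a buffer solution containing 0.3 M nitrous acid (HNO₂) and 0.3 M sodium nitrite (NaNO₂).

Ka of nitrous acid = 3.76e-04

pKa = -log(3.76e-04) = 3.42. pH = pKa + log([A⁻]/[HA]) = 3.42 + log(0.3/0.3)

pH = 3.42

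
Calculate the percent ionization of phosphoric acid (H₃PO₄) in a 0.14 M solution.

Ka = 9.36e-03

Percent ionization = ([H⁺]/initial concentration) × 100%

Using Ka equilibrium: x² + Ka×x - Ka×C = 0. Solving: [H⁺] = 3.1821e-02. Percent = (3.1821e-02/0.14) × 100

Percent ionization = 22.7%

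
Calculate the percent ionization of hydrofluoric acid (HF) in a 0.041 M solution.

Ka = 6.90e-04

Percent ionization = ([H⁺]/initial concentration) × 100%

Using Ka equilibrium: x² + Ka×x - Ka×C = 0. Solving: [H⁺] = 4.9850e-03. Percent = (4.9850e-03/0.041) × 100

Percent ionization = 12.2%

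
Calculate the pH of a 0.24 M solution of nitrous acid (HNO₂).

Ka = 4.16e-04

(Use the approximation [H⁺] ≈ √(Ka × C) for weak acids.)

[H⁺] = √(Ka × C) = √(4.16e-04 × 0.24) = 9.9920e-03. pH = -log(9.9920e-03)

pH = 2.00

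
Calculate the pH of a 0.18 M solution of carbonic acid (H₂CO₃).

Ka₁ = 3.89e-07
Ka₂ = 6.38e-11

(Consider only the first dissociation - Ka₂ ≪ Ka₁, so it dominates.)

First dissociation dominates. From Ka₁ = [H⁺][HA⁻]/[H₂A], x² + Ka₁·x − Ka₁·C = 0 with C = 0.18 M and Ka₁ = 3.89e-07. Solving: [H⁺] = (−Ka₁ + √(Ka₁² + 4·Ka₁·C)) / 2 = 2.6442e-04 M. pH = -log(2.6442e-04) = 3.58.

pH = 3.58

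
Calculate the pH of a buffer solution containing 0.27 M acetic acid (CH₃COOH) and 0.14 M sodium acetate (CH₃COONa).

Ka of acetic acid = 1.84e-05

pKa = -log(1.84e-05) = 4.74. pH = pKa + log([A⁻]/[HA]) = 4.74 + log(0.14/0.27)

pH = 4.45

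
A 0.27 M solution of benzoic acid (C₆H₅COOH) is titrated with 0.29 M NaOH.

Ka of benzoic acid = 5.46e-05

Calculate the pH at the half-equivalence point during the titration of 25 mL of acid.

At half-equivalence [HA] = [A⁻], so Henderson-Hasselbalch gives pH = pKa = -log(5.46e-05) = 4.26.

pH = pKa = 4.26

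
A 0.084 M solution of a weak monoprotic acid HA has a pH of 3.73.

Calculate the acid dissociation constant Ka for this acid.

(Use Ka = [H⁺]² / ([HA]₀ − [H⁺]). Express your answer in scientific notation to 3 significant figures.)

[H⁺] = 10^(−pH) = 10^(−3.73) = 1.862e-04 M. For HA ⇌ H⁺ + A⁻, Ka = [H⁺][A⁻]/[HA] = [H⁺]² / ([HA]₀ − [H⁺]) = (1.862e-04)² / (0.084 − 1.862e-04) = 4.14e-07.

K_a = 4.14e-07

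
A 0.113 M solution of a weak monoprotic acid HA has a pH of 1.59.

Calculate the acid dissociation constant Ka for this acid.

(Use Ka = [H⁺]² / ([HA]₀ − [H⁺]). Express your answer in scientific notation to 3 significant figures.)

[H⁺] = 10^(−pH) = 10^(−1.59) = 2.570e-02 M. For HA ⇌ H⁺ + A⁻, Ka = [H⁺][A⁻]/[HA] = [H⁺]² / ([HA]₀ − [H⁺]) = (2.570e-02)² / (0.113 − 2.570e-02) = 7.57e-03.

K_a = 7.57e-03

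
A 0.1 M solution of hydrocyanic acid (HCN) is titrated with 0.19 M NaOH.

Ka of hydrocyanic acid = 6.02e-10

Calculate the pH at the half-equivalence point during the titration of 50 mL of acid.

At half-equivalence [HA] = [A⁻], so Henderson-Hasselbalch gives pH = pKa = -log(6.02e-10) = 9.22.

pH = pKa = 9.22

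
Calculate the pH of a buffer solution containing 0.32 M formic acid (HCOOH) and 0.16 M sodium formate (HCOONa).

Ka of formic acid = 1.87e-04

pKa = -log(1.87e-04) = 3.73. pH = pKa + log([A⁻]/[HA]) = 3.73 + log(0.16/0.32)

pH = 3.43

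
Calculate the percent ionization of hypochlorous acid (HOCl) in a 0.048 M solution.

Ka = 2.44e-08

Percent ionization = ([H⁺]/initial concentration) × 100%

Using Ka equilibrium: x² + Ka×x - Ka×C = 0. Solving: [H⁺] = 3.4211e-05. Percent = (3.4211e-05/0.048) × 100

Percent ionization = 0.0713%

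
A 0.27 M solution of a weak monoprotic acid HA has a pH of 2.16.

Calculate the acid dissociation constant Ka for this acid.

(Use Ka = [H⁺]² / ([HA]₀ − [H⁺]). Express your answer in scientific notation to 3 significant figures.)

[H⁺] = 10^(−pH) = 10^(−2.16) = 6.918e-03 M. For HA ⇌ H⁺ + A⁻, Ka = [H⁺][A⁻]/[HA] = [H⁺]² / ([HA]₀ − [H⁺]) = (6.918e-03)² / (0.27 − 6.918e-03) = 1.82e-04.

K_a = 1.82e-04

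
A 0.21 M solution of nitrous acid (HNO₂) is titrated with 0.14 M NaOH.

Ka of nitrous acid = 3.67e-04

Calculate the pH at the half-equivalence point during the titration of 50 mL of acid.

At half-equivalence [HA] = [A⁻], so Henderson-Hasselbalch gives pH = pKa = -log(3.67e-04) = 3.44.

pH = pKa = 3.44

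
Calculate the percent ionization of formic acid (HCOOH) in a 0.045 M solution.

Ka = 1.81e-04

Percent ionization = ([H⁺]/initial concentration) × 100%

Using Ka equilibrium: x² + Ka×x - Ka×C = 0. Solving: [H⁺] = 2.7649e-03. Percent = (2.7649e-03/0.045) × 100

Percent ionization = 6.14%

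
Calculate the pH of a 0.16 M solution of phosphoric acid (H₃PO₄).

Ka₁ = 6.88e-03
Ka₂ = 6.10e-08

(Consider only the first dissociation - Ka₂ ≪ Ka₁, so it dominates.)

First dissociation dominates. From Ka₁ = [H⁺][HA⁻]/[H₂A], x² + Ka₁·x − Ka₁·C = 0 with C = 0.16 M and Ka₁ = 6.88e-03. Solving: [H⁺] = (−Ka₁ + √(Ka₁² + 4·Ka₁·C)) / 2 = 2.9916e-02 M. pH = -log(2.9916e-02) = 1.52.

pH = 1.52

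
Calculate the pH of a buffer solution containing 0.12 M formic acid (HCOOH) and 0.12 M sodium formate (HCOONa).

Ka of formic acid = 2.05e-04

pKa = -log(2.05e-04) = 3.69. pH = pKa + log([A⁻]/[HA]) = 3.69 + log(0.12/0.12)

pH = 3.69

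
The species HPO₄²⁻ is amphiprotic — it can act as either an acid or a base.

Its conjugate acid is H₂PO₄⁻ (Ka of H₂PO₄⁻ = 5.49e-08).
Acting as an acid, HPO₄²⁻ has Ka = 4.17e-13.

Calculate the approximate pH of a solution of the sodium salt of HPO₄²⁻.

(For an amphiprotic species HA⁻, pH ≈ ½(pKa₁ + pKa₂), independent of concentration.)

pKa₁ = -log(5.49e-08) = 7.26; pKa₂ = -log(4.17e-13) = 12.38. For an amphiprotic species, pH ≈ ½(pKa₁ + pKa₂) = ½(7.26 + 12.38) = 9.82.

pH = 9.82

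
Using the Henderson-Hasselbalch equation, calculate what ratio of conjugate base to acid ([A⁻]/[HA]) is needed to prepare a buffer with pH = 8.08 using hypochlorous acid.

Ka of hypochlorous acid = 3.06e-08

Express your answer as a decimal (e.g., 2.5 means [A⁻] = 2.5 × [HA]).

pKa = -log(3.06e-08) = 7.5143. pH = pKa + log([A⁻]/[HA]), so log([A⁻]/[HA]) = pH − pKa = 8.08 − 7.5143 = 0.5657. [A⁻]/[HA] = 10^(0.5657) = 3.68

[A⁻]/[HA] = 3.68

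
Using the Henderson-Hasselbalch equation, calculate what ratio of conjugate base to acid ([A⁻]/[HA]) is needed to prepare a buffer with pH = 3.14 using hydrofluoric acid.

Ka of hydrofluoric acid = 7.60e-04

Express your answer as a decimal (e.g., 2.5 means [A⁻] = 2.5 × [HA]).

pKa = -log(7.60e-04) = 3.1192. pH = pKa + log([A⁻]/[HA]), so log([A⁻]/[HA]) = pH − pKa = 3.14 − 3.1192 = 0.0208. [A⁻]/[HA] = 10^(0.0208) = 1.05

[A⁻]/[HA] = 1.05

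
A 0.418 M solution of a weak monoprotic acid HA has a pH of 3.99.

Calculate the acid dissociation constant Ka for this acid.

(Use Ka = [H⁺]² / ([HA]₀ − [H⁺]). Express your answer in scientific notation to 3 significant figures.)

[H⁺] = 10^(−pH) = 10^(−3.99) = 1.023e-04 M. For HA ⇌ H⁺ + A⁻, Ka = [H⁺][A⁻]/[HA] = [H⁺]² / ([HA]₀ − [H⁺]) = (1.023e-04)² / (0.418 − 1.023e-04) = 2.51e-08.

K_a = 2.51e-08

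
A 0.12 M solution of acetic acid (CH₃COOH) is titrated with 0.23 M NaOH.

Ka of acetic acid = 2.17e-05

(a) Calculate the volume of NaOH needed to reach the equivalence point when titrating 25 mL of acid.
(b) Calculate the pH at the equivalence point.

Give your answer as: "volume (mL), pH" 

moles acid = 0.12 × 25/1000 = 0.003 mol; V_base = moles/0.23 × 1000 = 13.0 mL. At equivalence only the conjugate base is present: [A⁻] = 0.003/0.038 = 7.8857e-02 M. Kb = Kw/Ka = 4.61e-10; [OH⁻] = √(Kb × [A⁻]) = 6.0282e-06; pOH = 5.22; pH = 14 - pOH = 8.78.

V = 13.0 mL, pH = 8.78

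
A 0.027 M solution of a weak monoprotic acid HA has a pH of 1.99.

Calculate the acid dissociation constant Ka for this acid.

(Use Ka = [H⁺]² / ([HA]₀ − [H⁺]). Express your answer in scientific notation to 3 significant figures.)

[H⁺] = 10^(−pH) = 10^(−1.99) = 1.023e-02 M. For HA ⇌ H⁺ + A⁻, Ka = [H⁺][A⁻]/[HA] = [H⁺]² / ([HA]₀ − [H⁺]) = (1.023e-02)² / (0.027 − 1.023e-02) = 6.25e-03.

K_a = 6.25e-03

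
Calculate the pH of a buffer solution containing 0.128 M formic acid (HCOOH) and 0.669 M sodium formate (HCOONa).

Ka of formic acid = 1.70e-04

pKa = -log(1.70e-04) = 3.77. pH = pKa + log([A⁻]/[HA]) = 3.77 + log(0.669/0.128)

pH = 4.49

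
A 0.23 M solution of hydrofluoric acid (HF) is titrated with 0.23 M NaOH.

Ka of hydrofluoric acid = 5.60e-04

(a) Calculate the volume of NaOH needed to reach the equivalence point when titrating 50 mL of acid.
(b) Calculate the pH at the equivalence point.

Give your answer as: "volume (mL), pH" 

moles acid = 0.23 × 50/1000 = 0.0115 mol; V_base = moles/0.23 × 1000 = 50.0 mL. At equivalence only the conjugate base is present: [A⁻] = 0.0115/0.100 = 1.1500e-01 M. Kb = Kw/Ka = 1.79e-11; [OH⁻] = √(Kb × [A⁻]) = 1.4330e-06; pOH = 5.84; pH = 14 - pOH = 8.16.

V = 50.0 mL, pH = 8.16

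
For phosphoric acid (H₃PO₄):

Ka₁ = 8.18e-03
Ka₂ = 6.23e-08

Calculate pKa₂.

pKa₂ = -log(Ka₂) = -log(6.23e-08) = 7.21.

pK_{a2} = 7.21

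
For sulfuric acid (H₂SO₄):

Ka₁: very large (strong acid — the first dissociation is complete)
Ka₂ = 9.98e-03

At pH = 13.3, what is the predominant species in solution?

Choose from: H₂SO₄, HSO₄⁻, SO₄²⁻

The first dissociation is complete, so H₂SO₄ itself is never the predominant species in water; pKa₂ = -log(9.98e-03) = 2.00. For a polyprotic acid the predominant species crosses at each pKa: below pKa_n the protonated form dominates, above it the deprotonated form does. At pH = 13.3, the predominant species is SO₄²⁻.

SO₄²⁻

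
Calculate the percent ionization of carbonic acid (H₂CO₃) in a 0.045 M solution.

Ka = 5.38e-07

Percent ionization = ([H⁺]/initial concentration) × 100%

Using Ka equilibrium: x² + Ka×x - Ka×C = 0. Solving: [H⁺] = 1.5533e-04. Percent = (1.5533e-04/0.045) × 100

Percent ionization = 0.345%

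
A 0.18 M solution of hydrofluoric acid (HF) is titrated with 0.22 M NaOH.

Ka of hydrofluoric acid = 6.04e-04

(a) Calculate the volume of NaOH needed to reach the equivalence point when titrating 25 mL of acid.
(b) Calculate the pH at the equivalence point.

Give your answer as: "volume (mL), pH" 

moles acid = 0.18 × 25/1000 = 0.0045 mol; V_base = moles/0.22 × 1000 = 20.5 mL. At equivalence only the conjugate base is present: [A⁻] = 0.0045/0.045 = 9.9000e-02 M. Kb = Kw/Ka = 1.66e-11; [OH⁻] = √(Kb × [A⁻]) = 1.2803e-06; pOH = 5.89; pH = 14 - pOH = 8.11.

V = 20.5 mL, pH = 8.11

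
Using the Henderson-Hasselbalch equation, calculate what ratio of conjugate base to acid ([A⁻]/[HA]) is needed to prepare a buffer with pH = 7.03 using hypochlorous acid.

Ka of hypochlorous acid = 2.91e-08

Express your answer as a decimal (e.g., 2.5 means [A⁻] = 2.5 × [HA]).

pKa = -log(2.91e-08) = 7.5361. pH = pKa + log([A⁻]/[HA]), so log([A⁻]/[HA]) = pH − pKa = 7.03 − 7.5361 = -0.5061. [A⁻]/[HA] = 10^(-0.5061) = 0.312

[A⁻]/[HA] = 0.312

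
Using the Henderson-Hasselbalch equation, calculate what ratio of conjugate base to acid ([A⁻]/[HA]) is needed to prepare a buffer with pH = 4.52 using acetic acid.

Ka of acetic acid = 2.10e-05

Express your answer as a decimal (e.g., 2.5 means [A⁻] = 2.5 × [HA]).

pKa = -log(2.10e-05) = 4.6778. pH = pKa + log([A⁻]/[HA]), so log([A⁻]/[HA]) = pH − pKa = 4.52 − 4.6778 = -0.1578. [A⁻]/[HA] = 10^(-0.1578) = 0.695

[A⁻]/[HA] = 0.695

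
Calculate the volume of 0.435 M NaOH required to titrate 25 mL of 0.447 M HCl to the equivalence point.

At equivalence: moles acid = moles base. moles HCl = 0.447 × 25/1000 = 0.01118 mol. V_base = moles / 0.435 × 1000 = 25.7 mL.

V_{base} = 25.7 mL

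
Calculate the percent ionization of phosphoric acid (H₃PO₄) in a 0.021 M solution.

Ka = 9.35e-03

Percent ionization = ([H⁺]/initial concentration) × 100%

Using Ka equilibrium: x² + Ka×x - Ka×C = 0. Solving: [H⁺] = 1.0097e-02. Percent = (1.0097e-02/0.021) × 100

Percent ionization = 48.1%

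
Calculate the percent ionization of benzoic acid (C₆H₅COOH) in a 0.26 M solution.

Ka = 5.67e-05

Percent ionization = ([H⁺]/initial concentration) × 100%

Using Ka equilibrium: x² + Ka×x - Ka×C = 0. Solving: [H⁺] = 3.8113e-03. Percent = (3.8113e-03/0.26) × 100

Percent ionization = 1.47%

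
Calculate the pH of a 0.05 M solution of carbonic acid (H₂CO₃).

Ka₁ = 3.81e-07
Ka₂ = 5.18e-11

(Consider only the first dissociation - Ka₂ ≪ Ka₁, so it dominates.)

First dissociation dominates. From Ka₁ = [H⁺][HA⁻]/[H₂A], x² + Ka₁·x − Ka₁·C = 0 with C = 0.05 M and Ka₁ = 3.81e-07. Solving: [H⁺] = (−Ka₁ + √(Ka₁² + 4·Ka₁·C)) / 2 = 1.3783e-04 M. pH = -log(1.3783e-04) = 3.86.

pH = 3.86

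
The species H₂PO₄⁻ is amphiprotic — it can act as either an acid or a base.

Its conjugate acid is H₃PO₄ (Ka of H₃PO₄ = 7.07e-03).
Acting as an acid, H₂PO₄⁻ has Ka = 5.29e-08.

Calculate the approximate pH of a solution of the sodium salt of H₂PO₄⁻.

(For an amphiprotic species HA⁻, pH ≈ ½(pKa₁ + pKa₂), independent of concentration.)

pKa₁ = -log(7.07e-03) = 2.15; pKa₂ = -log(5.29e-08) = 7.28. For an amphiprotic species, pH ≈ ½(pKa₁ + pKa₂) = ½(2.15 + 7.28) = 4.71.

pH = 4.71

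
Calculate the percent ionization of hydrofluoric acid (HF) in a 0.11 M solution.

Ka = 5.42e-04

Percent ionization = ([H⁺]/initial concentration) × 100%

Using Ka equilibrium: x² + Ka×x - Ka×C = 0. Solving: [H⁺] = 7.4552e-03. Percent = (7.4552e-03/0.11) × 100

Percent ionization = 6.78%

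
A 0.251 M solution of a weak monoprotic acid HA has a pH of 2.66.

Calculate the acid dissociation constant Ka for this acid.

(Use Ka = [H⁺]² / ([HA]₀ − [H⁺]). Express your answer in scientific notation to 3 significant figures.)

[H⁺] = 10^(−pH) = 10^(−2.66) = 2.188e-03 M. For HA ⇌ H⁺ + A⁻, Ka = [H⁺][A⁻]/[HA] = [H⁺]² / ([HA]₀ − [H⁺]) = (2.188e-03)² / (0.251 − 2.188e-03) = 1.92e-05.

K_a = 1.92e-05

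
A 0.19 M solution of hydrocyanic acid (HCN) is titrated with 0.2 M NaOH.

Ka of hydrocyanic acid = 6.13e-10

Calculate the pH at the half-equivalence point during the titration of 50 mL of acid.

At half-equivalence [HA] = [A⁻], so Henderson-Hasselbalch gives pH = pKa = -log(6.13e-10) = 9.21.

pH = pKa = 9.21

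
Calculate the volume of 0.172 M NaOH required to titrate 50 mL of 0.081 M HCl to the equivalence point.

At equivalence: moles acid = moles base. moles HCl = 0.081 × 50/1000 = 0.00405 mol. V_base = moles / 0.172 × 1000 = 23.5 mL.

V_{base} = 23.5 mL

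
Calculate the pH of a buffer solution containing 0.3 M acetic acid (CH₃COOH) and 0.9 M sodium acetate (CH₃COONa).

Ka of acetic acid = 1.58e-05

pKa = -log(1.58e-05) = 4.80. pH = pKa + log([A⁻]/[HA]) = 4.80 + log(0.9/0.3)

pH = 5.28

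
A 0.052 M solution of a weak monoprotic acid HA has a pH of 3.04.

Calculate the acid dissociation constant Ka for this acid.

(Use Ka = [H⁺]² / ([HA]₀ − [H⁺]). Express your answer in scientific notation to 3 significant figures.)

[H⁺] = 10^(−pH) = 10^(−3.04) = 9.120e-04 M. For HA ⇌ H⁺ + A⁻, Ka = [H⁺][A⁻]/[HA] = [H⁺]² / ([HA]₀ − [H⁺]) = (9.120e-04)² / (0.052 − 9.120e-04) = 1.63e-05.

K_a = 1.63e-05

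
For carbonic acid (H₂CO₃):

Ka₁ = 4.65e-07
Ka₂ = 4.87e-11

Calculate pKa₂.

pKa₂ = -log(Ka₂) = -log(4.87e-11) = 10.31.

pK_{a2} = 10.31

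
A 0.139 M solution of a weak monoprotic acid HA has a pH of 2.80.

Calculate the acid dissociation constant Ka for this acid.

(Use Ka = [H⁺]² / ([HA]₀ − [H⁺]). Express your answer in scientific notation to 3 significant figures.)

[H⁺] = 10^(−pH) = 10^(−2.80) = 1.585e-03 M. For HA ⇌ H⁺ + A⁻, Ka = [H⁺][A⁻]/[HA] = [H⁺]² / ([HA]₀ − [H⁺]) = (1.585e-03)² / (0.139 − 1.585e-03) = 1.83e-05.

K_a = 1.83e-05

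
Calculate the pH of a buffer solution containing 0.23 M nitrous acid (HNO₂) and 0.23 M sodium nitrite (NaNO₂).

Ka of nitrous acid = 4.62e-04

pKa = -log(4.62e-04) = 3.34. pH = pKa + log([A⁻]/[HA]) = 3.34 + log(0.23/0.23)

pH = 3.34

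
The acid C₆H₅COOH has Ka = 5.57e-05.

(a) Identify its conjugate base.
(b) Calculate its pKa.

(a) The conjugate base is formed by removing one H⁺ from C₆H₅COOH, giving C₆H₅COO⁻. (b) pKa = -log(Ka) = -log(5.57e-05) = 4.25.

Conjugate base: C₆H₅COO⁻; pK_a = 4.25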